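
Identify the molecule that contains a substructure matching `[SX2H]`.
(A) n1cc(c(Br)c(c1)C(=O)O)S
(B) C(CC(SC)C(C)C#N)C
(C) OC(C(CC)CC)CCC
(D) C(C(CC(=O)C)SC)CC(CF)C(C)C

A

[SX2H] describes an aliphatic sulfur with two connections, one being H (a thiol).
(A) contains a thiol (-SH), which satisfies every atom and bond constraint.
(B) has a methylthio ether (-SCH3) but the sulfur has H0 (bonded to two carbons), not H1.
(C) has a hydroxyl group (-OH) but it is an -OH, not an -SH.
(D) has a methylthio ether (-SCH3) but the sulfur has H0 (bonded to two carbons), not H1.
So the answer is (A).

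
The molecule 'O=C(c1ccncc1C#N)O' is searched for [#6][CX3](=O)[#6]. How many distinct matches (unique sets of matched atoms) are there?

[#6][CX3](=O)[#6] is the SMARTS for a ketone: a carbonyl carbon (no H) flanked by two carbons.
The molecule has a carboxylic acid group (-C(=O)OH), but one neighbour of the carbonyl carbon is O, not C; nothing else fits, so there are 0 matches.

0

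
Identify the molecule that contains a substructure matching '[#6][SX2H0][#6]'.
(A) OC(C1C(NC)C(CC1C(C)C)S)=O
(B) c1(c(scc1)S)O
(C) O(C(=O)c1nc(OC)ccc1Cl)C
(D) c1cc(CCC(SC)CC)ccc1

D

[#6][SX2H0][#6] describes an aliphatic sulfur bridging two carbons with no H on the sulfur (a thioether).
(A) has a thiol (-SH) but the sulfur has H1, not H0 bridging two carbons.
(B) has a thiol (-SH) but the sulfur has H1, not H0 bridging two carbons.
(C) has a methoxy ether (-OCH3) but the bridging atom is O, not S.
(D) contains a methylthio ether (-SCH3), which satisfies every atom and bond constraint.
So the answer is (D).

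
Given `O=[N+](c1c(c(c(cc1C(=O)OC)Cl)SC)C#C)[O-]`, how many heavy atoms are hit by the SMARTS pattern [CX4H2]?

0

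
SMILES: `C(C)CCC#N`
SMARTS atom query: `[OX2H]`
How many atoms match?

0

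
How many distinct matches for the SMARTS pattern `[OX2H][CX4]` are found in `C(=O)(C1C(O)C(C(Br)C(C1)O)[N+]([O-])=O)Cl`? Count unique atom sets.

[OX2H][CX4] is the SMARTS for an aliphatic alcohol: a hydroxyl oxygen bound to an sp3 (X4) carbon.
The molecule carries 2 separate instances of a hydroxyl group (-OH) meeting every constraint; each maps to a distinct set of atoms, giving 2 matches.

2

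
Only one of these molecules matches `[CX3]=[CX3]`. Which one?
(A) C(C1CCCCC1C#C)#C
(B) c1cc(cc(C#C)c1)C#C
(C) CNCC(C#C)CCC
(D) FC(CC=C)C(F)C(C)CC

D

[CX3]=[CX3] describes a non-aromatic C=C double bond between two sp2 carbons (an alkene).
(A) has an ethynyl group (-C#CH) but the C-C bond is a triple bond, not a double bond.
(B) has an ethynyl group (-C#CH) but the C-C bond is a triple bond, not a double bond.
(C) has an ethynyl group (-C#CH) but the C-C bond is a triple bond, not a double bond.
(D) contains a vinyl group (-CH=CH2), which satisfies every atom and bond constraint.
So the answer is (D).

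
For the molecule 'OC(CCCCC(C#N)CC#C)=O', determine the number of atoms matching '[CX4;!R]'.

Check the 13 heavy atoms by environment: 6× C (X4, acyclic) → match; 3× C (X2, acyclic) → no; 1× N (X1, acyclic) → no; 1× C (X3, acyclic) → no; 1× O (X1, acyclic) → no; 1× O (X2, acyclic) → no.
That gives 6 matching atoms.

6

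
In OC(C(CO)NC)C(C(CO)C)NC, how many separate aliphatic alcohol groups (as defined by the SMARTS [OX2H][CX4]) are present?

3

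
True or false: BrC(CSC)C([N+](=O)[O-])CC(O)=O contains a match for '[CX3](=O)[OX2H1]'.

True

The pattern [CX3](=O)[OX2H1] describes an sp2 carbon double-bonded to O and single-bonded to an -OH oxygen — a carboxylic acid.
The molecule carries a carboxylic acid group (-C(=O)OH), whose atoms satisfy every constraint of the query, so the pattern matches.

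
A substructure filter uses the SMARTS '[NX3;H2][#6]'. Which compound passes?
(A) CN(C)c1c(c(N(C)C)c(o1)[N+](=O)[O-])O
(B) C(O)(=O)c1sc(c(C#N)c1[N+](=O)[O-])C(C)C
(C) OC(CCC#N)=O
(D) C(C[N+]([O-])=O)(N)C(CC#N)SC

[NX3;H2][#6] describes a trivalent nitrogen with two H attached to carbon (a primary amine).
(A) has a dimethylamino group (-N(CH3)2) but the nitrogen has H0, not H2.
(B) has a nitro group (-[N+](=O)[O-]) but the nitrogen is [N+] with no H, not NX3H2.
(C) has a nitrile (-C#N) but the nitrogen is NX1 (triple-bonded), not NX3 with two H.
(D) contains a primary amino group (-NH2), which satisfies every atom and bond constraint.
So the answer is (D).

D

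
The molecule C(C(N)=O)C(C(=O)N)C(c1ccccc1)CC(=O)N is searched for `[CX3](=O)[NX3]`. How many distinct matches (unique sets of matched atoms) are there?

[CX3](=O)[NX3] is the SMARTS for an amide: a carbonyl carbon bonded to a trivalent nitrogen.
The molecule carries 3 separate instances of a primary amide (-C(=O)NH2) meeting every constraint; each maps to a distinct set of atoms, giving 3 matches.

3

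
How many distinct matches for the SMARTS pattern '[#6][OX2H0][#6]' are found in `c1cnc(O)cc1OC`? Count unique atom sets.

1

[#6][OX2H0][#6] is the SMARTS for an ether: an aliphatic oxygen bridging two carbons with no H on the oxygen.
Exactly one fragment in the molecule meets all constraints, giving 1 match.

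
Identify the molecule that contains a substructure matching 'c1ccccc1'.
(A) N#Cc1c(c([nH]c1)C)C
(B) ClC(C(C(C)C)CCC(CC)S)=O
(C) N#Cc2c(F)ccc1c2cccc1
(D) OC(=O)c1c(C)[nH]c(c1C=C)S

c1ccccc1 describes six aromatic carbons in a ring (a benzene ring).
(A) has a methyl group (-CH3) but no six-membered all-carbon aromatic ring is present.
(B) has a methyl group (-CH3) but no six-membered all-carbon aromatic ring is present.
(C) contains the required atom environment, so the pattern matches.
(D) has a methyl group (-CH3) but no six-membered all-carbon aromatic ring is present.
So the answer is (C).

C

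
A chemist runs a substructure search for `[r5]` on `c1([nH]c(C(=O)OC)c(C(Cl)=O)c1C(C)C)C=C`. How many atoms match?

5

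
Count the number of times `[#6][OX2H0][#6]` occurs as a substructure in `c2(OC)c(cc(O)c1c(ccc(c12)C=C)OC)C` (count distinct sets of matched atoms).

2

[#6][OX2H0][#6] is the SMARTS for an ether: an aliphatic oxygen bridging two carbons with no H on the oxygen.
The molecule carries 2 separate instances of a methoxy ether (-OCH3) meeting every constraint; each maps to a distinct set of atoms, giving 2 matches.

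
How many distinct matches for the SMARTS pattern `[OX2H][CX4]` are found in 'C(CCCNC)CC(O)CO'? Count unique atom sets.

[OX2H][CX4] is the SMARTS for an aliphatic alcohol: a hydroxyl oxygen bound to an sp3 (X4) carbon.
The molecule carries 2 separate instances of a hydroxyl group (-OH) meeting every constraint; each maps to a distinct set of atoms, giving 2 matches.

2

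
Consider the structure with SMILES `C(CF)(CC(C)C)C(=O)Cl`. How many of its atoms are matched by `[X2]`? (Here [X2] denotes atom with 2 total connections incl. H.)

The query [X2] means: any atom with exactly two total connections (bonds + H).
Check the 10 heavy atoms by environment: 6× C (X4) → no; 1× F (X1) → no; 1× C (X3) → no; 1× O (X1) → no; 1× Cl (X1) → no.
No environment satisfies the query, so 0 matching atoms.

0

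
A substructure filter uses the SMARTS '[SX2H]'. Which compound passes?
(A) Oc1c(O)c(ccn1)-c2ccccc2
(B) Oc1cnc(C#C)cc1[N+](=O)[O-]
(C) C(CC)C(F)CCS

C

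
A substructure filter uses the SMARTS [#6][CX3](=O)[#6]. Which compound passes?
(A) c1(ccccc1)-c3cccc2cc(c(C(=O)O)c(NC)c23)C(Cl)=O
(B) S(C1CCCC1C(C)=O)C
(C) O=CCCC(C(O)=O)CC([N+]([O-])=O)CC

B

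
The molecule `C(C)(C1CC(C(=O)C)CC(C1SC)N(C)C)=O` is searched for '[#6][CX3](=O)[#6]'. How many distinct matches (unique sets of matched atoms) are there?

[#6][CX3](=O)[#6] is the SMARTS for a ketone: a carbonyl carbon (no H) flanked by two carbons.
The molecule carries 2 separate instances of an acetyl/ketone group (-C(=O)CH3) meeting every constraint; each maps to a distinct set of atoms, giving 2 matches.

2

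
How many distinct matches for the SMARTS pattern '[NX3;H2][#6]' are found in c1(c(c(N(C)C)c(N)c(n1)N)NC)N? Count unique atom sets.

3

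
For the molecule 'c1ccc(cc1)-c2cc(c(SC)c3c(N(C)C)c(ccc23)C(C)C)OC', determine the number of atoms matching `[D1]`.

Check the 26 heavy atoms by environment: 8× c (aromatic, D3) → no; 8× c (aromatic, D2) → no; 1× N (D3) → no; 6× C (D1) → match; 1× S (D2) → no; 1× O (D2) → no; 1× C (D3) → no.
That gives 6 matching atoms.

6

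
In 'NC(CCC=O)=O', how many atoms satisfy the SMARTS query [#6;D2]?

3

The query [#6;D2] means: any carbon bonded to exactly two heavy atoms.
Check the 7 heavy atoms by environment: 3× C (D2) → match; 2× O (D1) → no; 1× C (D3) → no; 1× N (D1) → no.
That gives 3 matching atoms.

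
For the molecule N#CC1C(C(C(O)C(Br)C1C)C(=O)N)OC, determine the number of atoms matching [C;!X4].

Check the 16 heavy atoms by environment: 8× C (X4) → no; 1× C (X3) → match; 1× O (X1) → no; 1× N (X3) → no; 1× Br (X1) → no; 2× O (X2) → no; 1× C (X2) → match; 1× N (X1) → no.
Summing the matching environments: 1 + 1 = 2 matching atoms.

2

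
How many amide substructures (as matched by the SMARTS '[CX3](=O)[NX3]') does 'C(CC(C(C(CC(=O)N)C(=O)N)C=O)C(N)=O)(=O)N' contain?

4

[CX3](=O)[NX3] is the SMARTS for an amide: a carbonyl carbon bonded to a trivalent nitrogen.
The molecule carries 4 separate instances of a primary amide (-C(=O)NH2) meeting every constraint; each maps to a distinct set of atoms, giving 4 matches.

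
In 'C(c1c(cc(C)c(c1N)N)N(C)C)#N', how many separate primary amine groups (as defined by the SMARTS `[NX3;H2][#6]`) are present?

[NX3;H2][#6] is the SMARTS for a primary amine: a trivalent nitrogen with two H attached to carbon.
The molecule carries 2 separate instances of a primary amino group (-NH2) meeting every constraint; each maps to a distinct set of atoms, giving 2 matches.

2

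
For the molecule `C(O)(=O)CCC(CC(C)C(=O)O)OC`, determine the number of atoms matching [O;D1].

4

The query [O;D1] means: aliphatic oxygen bonded to exactly one heavy atom.
Check the 14 heavy atoms by environment: 3× C (D2) → no; 4× C (D3) → no; 2× C (D1) → no; 4× O (D1) → match; 1× O (D2) → no.
That gives 4 matching atoms.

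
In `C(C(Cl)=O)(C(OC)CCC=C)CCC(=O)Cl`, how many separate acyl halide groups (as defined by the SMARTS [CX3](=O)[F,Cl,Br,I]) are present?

[CX3](=O)[F,Cl,Br,I] is the SMARTS for an acyl halide: a carbonyl carbon bonded to a halogen.
The molecule carries 2 separate instances of an acyl chloride (-C(=O)Cl) meeting every constraint; each maps to a distinct set of atoms, giving 2 matches.

2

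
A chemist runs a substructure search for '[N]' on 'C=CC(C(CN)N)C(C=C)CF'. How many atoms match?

The query [N] means: uppercase N matches aliphatic (non-aromatic) nitrogen only.
Check the 12 heavy atoms by environment: 9× C → no; 1× F → no; 2× N → match.
That gives 2 matching atoms.

2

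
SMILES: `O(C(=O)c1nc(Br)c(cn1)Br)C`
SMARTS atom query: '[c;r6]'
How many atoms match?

4

The query [c;r6] means: aromatic carbon that belongs to a six-membered ring.
Check the 12 heavy atoms by environment: 2× n (aromatic, in 6-ring) → no; 4× c (aromatic, in 6-ring) → match; 2× C (acyclic) → no; 2× O (acyclic) → no; 2× Br (acyclic) → no.
That gives 4 matching atoms.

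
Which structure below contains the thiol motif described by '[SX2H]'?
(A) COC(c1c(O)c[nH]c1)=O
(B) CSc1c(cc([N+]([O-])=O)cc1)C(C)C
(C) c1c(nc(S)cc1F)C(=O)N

[SX2H] describes an aliphatic sulfur with two connections, one being H (a thiol).
(A) has a hydroxyl group (-OH) but it is an -OH, not an -SH.
(B) has a methylthio ether (-SCH3) but the sulfur has H0 (bonded to two carbons), not H1.
(C) contains a thiol (-SH), which satisfies every atom and bond constraint.
So the answer is (C).

C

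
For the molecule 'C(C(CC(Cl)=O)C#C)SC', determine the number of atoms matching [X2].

3

Check the 10 heavy atoms by environment: 4× C (X4) → no; 1× S (X2) → match; 2× C (X2) → match; 1× C (X3) → no; 1× O (X1) → no; 1× Cl (X1) → no.
Summing the matching environments: 1 + 2 = 3 matching atoms.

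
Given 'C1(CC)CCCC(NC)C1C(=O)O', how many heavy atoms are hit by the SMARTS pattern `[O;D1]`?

2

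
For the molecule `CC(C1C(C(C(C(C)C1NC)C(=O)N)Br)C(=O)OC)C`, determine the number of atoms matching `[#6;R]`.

6

The query [#6;R] means: carbon that is part of a ring.
Check the 20 heavy atoms by environment: 6× C (in 6-ring) → match; 8× C (acyclic) → no; 3× O (acyclic) → no; 2× N (acyclic) → no; 1× Br (acyclic) → no.
That gives 6 matching atoms.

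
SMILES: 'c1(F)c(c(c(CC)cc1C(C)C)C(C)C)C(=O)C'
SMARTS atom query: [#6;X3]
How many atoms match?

Check the 18 heavy atoms by environment: 6× c (aromatic, X3) → match; 1× F (X1) → no; 9× C (X4) → no; 1× C (X3) → match; 1× O (X1) → no.
Summing the matching environments: 6 + 1 = 7 matching atoms.

7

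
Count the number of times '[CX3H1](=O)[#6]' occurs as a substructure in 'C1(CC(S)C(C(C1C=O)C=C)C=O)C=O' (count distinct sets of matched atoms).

3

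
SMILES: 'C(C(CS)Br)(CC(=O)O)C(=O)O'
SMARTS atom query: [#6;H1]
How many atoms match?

Check the 12 heavy atoms by environment: 2× C (H2) → no; 2× C (H1) → match; 2× C (H0) → no; 2× O (H0) → no; 2× O (H1) → no; 1× Br (H0) → no; 1× S (H1) → no.
That gives 2 matching atoms.

2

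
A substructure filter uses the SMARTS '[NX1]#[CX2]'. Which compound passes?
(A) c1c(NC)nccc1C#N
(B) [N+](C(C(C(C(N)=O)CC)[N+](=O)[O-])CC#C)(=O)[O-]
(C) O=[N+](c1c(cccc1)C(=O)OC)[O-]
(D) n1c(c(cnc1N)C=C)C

[NX1]#[CX2] describes a nitrogen triple-bonded to a two-connected carbon (a nitrile).
(A) contains a nitrile (-C#N), which satisfies every atom and bond constraint.
(B) has a nitro group (-[N+](=O)[O-]) but there is no C#N triple bond.
(C) has a nitro group (-[N+](=O)[O-]) but there is no C#N triple bond.
(D) has a primary amino group (-NH2) but the nitrogen is NX3 (three connections), not NX1 triple-bonded.
So the answer is (A).

A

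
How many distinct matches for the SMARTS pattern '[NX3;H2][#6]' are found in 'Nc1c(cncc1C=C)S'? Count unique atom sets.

1

[NX3;H2][#6] is the SMARTS for a primary amine: a trivalent nitrogen with two H attached to carbon.
Exactly one fragment in the molecule meets all constraints, giving 1 match.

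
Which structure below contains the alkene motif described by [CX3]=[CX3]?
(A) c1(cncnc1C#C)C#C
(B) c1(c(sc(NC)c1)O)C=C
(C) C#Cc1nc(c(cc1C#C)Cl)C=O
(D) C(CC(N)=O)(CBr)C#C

[CX3]=[CX3] describes a non-aromatic C=C double bond between two sp2 carbons (an alkene).
(A) has an ethynyl group (-C#CH) but the C-C bond is a triple bond, not a double bond.
(B) contains a vinyl group (-CH=CH2), which satisfies every atom and bond constraint.
(C) has an ethynyl group (-C#CH) but the C-C bond is a triple bond, not a double bond.
(D) has an ethynyl group (-C#CH) but the C-C bond is a triple bond, not a double bond.
So the answer is (B).

B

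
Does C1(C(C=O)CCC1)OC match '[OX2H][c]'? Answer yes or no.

No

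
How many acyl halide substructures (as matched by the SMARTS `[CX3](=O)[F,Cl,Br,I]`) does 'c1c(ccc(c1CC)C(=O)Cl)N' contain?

1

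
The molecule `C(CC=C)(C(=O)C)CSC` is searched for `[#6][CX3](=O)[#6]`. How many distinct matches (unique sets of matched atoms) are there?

1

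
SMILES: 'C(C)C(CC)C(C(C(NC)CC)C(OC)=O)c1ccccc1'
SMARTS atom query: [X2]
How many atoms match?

1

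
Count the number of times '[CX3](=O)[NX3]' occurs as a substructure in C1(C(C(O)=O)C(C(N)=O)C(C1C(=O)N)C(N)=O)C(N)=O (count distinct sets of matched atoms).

4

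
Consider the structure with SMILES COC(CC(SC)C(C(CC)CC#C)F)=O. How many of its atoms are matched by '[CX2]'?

The query [CX2] means: C with X2: aliphatic carbon with exactly 2 total connections.
Check the 16 heavy atoms by environment: 9× C (X4) → no; 1× S (X2) → no; 1× F (X1) → no; 2× C (X2) → match; 1× C (X3) → no; 1× O (X1) → no; 1× O (X2) → no.
That gives 2 matching atoms.

2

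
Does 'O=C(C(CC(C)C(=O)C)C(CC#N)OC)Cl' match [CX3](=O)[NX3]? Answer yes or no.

The pattern [CX3](=O)[NX3] describes a carbonyl carbon bonded to a trivalent nitrogen — an amide.
The closest candidate here is a nitrile (-C#N), but the nitrile N is NX1 (triple-bonded), not NX3. No other fragment satisfies the full query, so there is no match.

No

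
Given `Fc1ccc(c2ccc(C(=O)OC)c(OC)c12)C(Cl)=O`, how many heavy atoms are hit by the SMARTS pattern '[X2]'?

Check the 20 heavy atoms by environment: 10× c (aromatic, X3) → no; 2× C (X3) → no; 2× O (X1) → no; 2× O (X2) → match; 2× C (X4) → no; 1× F (X1) → no; 1× Cl (X1) → no.
That gives 2 matching atoms.

2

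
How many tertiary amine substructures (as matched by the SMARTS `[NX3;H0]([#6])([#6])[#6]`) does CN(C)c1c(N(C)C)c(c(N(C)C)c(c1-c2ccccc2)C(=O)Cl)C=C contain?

[NX3;H0]([#6])([#6])[#6] is the SMARTS for a tertiary amine: a trivalent nitrogen with no H, bonded to three carbons.
The molecule carries 3 separate instances of a dimethylamino group (-N(CH3)2) meeting every constraint; each maps to a distinct set of atoms, giving 3 matches.

3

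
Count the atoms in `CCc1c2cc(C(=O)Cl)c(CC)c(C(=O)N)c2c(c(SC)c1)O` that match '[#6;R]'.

The query [#6;R] means: carbon that is part of a ring.
Check the 23 heavy atoms by environment: 10× c (aromatic, in 6-ring) → match; 7× C (acyclic) → no; 3× O (acyclic) → no; 1× Cl (acyclic) → no; 1× S (acyclic) → no; 1× N (acyclic) → no.
That gives 10 matching atoms.

10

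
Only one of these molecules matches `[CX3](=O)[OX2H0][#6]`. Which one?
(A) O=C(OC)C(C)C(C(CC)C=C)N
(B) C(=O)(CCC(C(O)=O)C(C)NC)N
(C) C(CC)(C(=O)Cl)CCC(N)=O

[CX3](=O)[OX2H0][#6] describes a carbonyl carbon bonded to an oxygen that is itself bonded to carbon (no H on that O) (an ester).
(A) contains a methyl-ester group (-C(=O)OCH3), which satisfies every atom and bond constraint.
(B) has a primary amide (-C(=O)NH2) but the carbonyl is bonded to N, not to an O-C linkage.
(C) has a primary amide (-C(=O)NH2) but the carbonyl is bonded to N, not to an O-C linkage.
So the answer is (A).

A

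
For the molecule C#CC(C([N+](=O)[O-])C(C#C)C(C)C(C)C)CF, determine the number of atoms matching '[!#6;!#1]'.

4

Check the 17 heavy atoms by environment: 13× C → no; 1× N (charge +1) → match; 1× O (charge -1) → match; 1× O → match; 1× F → match.
Summing the matching environments: 1 + 1 + 1 + 1 = 4 matching atoms.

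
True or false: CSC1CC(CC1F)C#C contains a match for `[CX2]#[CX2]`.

True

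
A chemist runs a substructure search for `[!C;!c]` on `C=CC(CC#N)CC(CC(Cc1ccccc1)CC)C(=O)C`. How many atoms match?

2

The query [!C;!c] means: neither aliphatic nor aromatic carbon — same as [!#6].
Check the 22 heavy atoms by environment: 14× C → no; 1× N → match; 1× O → match; 6× c (aromatic) → no.
Summing the matching environments: 1 + 1 = 2 matching atoms.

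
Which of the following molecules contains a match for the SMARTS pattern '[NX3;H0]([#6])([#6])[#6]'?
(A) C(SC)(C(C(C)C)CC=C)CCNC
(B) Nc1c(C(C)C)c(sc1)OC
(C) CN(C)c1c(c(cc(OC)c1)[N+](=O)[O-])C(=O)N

C

[NX3;H0]([#6])([#6])[#6] describes a trivalent nitrogen with no H, bonded to three carbons (a tertiary amine).
(A) has an N-methylamino group (-NHCH3) but the nitrogen still has one H (H1), not H0.
(B) has a primary amino group (-NH2) but the nitrogen has H2, not H0 with three carbons.
(C) contains a dimethylamino group (-N(CH3)2), which satisfies every atom and bond constraint.
So the answer is (C).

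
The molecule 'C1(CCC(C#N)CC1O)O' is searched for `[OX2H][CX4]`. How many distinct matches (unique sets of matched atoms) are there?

2

[OX2H][CX4] is the SMARTS for an aliphatic alcohol: a hydroxyl oxygen bound to an sp3 (X4) carbon.
The molecule carries 2 separate instances of a hydroxyl group (-OH) meeting every constraint; each maps to a distinct set of atoms, giving 2 matches.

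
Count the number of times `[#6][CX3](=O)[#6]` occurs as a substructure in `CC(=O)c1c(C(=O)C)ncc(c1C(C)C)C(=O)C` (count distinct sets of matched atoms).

3

[#6][CX3](=O)[#6] is the SMARTS for a ketone: a carbonyl carbon (no H) flanked by two carbons.
The molecule carries 3 separate instances of an acetyl/ketone group (-C(=O)CH3) meeting every constraint; each maps to a distinct set of atoms, giving 3 matches.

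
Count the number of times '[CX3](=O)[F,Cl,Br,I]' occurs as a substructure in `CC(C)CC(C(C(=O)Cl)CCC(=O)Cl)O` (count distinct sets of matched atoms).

2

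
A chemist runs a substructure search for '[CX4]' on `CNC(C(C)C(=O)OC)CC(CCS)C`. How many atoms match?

10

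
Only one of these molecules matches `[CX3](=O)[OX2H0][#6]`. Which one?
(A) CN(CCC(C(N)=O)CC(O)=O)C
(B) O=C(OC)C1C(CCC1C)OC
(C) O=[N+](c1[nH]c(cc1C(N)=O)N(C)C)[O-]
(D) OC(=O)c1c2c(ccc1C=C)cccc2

B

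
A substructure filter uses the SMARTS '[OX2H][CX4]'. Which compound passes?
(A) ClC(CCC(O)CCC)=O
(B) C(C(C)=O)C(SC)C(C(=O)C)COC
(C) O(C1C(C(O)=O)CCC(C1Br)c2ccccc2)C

A

[OX2H][CX4] describes a hydroxyl oxygen bound to an sp3 (X4) carbon (an aliphatic alcohol).
(A) contains a hydroxyl group (-OH), which satisfies every atom and bond constraint.
(B) has a methoxy ether (-OCH3) but the oxygen has H0 (ether), not H1.
(C) has a carboxylic acid group (-C(=O)OH) but the -OH is on a CX3 carbonyl carbon, not a CX4 carbon.
So the answer is (A).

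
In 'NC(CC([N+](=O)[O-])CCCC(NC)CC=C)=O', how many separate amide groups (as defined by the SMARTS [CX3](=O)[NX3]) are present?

1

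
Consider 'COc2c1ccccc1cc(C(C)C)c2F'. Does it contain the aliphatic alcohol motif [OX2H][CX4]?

No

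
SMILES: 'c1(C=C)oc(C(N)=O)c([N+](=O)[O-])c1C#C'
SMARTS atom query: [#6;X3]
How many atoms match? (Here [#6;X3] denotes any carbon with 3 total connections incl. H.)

7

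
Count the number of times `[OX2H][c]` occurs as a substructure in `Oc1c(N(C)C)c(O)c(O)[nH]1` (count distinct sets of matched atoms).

3

[OX2H][c] is the SMARTS for a phenol: a hydroxyl oxygen attached to an aromatic carbon.
The molecule carries 3 separate instances of a hydroxyl group (-OH) meeting every constraint; each maps to a distinct set of atoms, giving 3 matches.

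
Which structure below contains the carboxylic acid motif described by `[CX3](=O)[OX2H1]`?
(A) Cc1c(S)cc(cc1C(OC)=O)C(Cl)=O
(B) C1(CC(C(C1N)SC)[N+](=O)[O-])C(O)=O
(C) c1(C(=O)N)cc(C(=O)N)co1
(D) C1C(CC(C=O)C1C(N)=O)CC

B

[CX3](=O)[OX2H1] describes an sp2 carbon double-bonded to O and single-bonded to an -OH oxygen (a carboxylic acid).
(A) has an acyl chloride (-C(=O)Cl) but the carbonyl is bonded to Cl, not to an -OH oxygen.
(B) contains a carboxylic acid group (-C(=O)OH), which satisfies every atom and bond constraint.
(C) has a primary amide (-C(=O)NH2) but the carbonyl is bonded to N, not to an -OH oxygen.
(D) has an aldehyde (-CHO) but there is no singly-bonded oxygen on the carbonyl carbon.
So the answer is (B).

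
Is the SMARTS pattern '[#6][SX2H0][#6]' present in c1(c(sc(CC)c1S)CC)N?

No

The pattern [#6][SX2H0][#6] describes an aliphatic sulfur bridging two carbons with no H on the sulfur — a thioether.
The closest candidate here is a thiol (-SH), but the sulfur has H1, not H0 bridging two carbons. No other fragment satisfies the full query, so there is no match.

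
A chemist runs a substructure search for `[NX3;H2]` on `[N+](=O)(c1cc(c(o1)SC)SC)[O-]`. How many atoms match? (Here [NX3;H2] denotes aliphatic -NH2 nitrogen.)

0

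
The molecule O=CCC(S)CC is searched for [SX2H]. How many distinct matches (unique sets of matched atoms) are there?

[SX2H] is the SMARTS for a thiol: an aliphatic sulfur with two connections, one being H.
Exactly one fragment in the molecule meets all constraints, giving 1 match.

1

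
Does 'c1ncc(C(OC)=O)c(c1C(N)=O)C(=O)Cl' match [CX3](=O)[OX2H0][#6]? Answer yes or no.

The pattern [CX3](=O)[OX2H0][#6] describes a carbonyl carbon bonded to an oxygen that is itself bonded to carbon (no H on that O) — an ester.
The molecule carries a methyl-ester group (-C(=O)OCH3), whose atoms satisfy every constraint of the query, so the pattern matches.

Yes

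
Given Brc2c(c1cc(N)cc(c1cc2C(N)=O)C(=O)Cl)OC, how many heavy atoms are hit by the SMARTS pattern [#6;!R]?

The query [#6;!R] means: carbon not in any ring.
Check the 20 heavy atoms by environment: 10× c (aromatic, in 6-ring) → no; 3× C (acyclic) → match; 3× O (acyclic) → no; 1× Cl (acyclic) → no; 2× N (acyclic) → no; 1× Br (acyclic) → no.
That gives 3 matching atoms.

3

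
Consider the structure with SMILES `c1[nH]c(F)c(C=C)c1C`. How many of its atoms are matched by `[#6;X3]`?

6

The query [#6;X3] means: any carbon (aromatic or not) with three total connections.
Check the 9 heavy atoms by environment: 1× n (aromatic, X3) → no; 4× c (aromatic, X3) → match; 1× F (X1) → no; 2× C (X3) → match; 1× C (X4) → no.
Summing the matching environments: 4 + 2 = 6 matching atoms.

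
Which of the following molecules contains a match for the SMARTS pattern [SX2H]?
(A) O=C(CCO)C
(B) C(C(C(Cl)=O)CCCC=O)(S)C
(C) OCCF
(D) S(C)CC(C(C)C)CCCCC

[SX2H] describes an aliphatic sulfur with two connections, one being H (a thiol).
(A) has a hydroxyl group (-OH) but it is an -OH, not an -SH.
(B) contains a thiol (-SH), which satisfies every atom and bond constraint.
(C) has a hydroxyl group (-OH) but it is an -OH, not an -SH.
(D) has a methylthio ether (-SCH3) but the sulfur has H0 (bonded to two carbons), not H1.
So the answer is (B).

B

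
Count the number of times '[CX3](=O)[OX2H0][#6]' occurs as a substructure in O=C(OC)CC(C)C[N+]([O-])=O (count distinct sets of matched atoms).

1

[CX3](=O)[OX2H0][#6] is the SMARTS for an ester: a carbonyl carbon bonded to an oxygen that is itself bonded to carbon (no H on that O).
Exactly one fragment in the molecule meets all constraints, giving 1 match.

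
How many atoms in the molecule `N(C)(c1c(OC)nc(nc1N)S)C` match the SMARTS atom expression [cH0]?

4

The query [cH0] means: aromatic carbon with no attached hydrogen (substituted or ring-fusion).
Check the 13 heavy atoms by environment: 2× n (aromatic, H0) → no; 4× c (aromatic, H0) → match; 1× S (H1) → no; 1× O (H0) → no; 3× C (H3) → no; 1× N (H0) → no; 1× N (H2) → no.
That gives 4 matching atoms.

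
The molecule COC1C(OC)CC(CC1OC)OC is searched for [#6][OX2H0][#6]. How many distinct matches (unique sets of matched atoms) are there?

4

[#6][OX2H0][#6] is the SMARTS for an ether: an aliphatic oxygen bridging two carbons with no H on the oxygen.
The molecule carries 4 separate instances of a methoxy ether (-OCH3) meeting every constraint; each maps to a distinct set of atoms, giving 4 matches.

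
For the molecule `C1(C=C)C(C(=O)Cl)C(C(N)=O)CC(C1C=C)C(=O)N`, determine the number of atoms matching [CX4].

6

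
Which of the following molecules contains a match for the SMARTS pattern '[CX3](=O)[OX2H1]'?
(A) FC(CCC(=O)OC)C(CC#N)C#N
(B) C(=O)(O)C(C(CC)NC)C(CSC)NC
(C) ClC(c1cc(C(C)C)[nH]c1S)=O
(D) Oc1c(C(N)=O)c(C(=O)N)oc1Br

B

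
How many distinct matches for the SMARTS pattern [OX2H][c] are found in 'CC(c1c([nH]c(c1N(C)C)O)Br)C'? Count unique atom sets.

1

[OX2H][c] is the SMARTS for a phenol: a hydroxyl oxygen attached to an aromatic carbon.
Exactly one fragment in the molecule meets all constraints, giving 1 match.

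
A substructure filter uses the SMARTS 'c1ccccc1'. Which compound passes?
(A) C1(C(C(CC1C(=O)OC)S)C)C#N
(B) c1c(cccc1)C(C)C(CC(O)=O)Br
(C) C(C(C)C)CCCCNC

B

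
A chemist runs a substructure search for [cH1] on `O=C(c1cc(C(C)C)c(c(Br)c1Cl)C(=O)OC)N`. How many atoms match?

The query [cH1] means: aromatic carbon bearing exactly one hydrogen.
Check the 18 heavy atoms by environment: 5× c (aromatic, H0) → no; 1× c (aromatic, H1) → match; 1× C (H1) → no; 3× C (H3) → no; 1× Cl (H0) → no; 2× C (H0) → no; 3× O (H0) → no; 1× N (H2) → no; 1× Br (H0) → no.
That gives 1 matching atom.

1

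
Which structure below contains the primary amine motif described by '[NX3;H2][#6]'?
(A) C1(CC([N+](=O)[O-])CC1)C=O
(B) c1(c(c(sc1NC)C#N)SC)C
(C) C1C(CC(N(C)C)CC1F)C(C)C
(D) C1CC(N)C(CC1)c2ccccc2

D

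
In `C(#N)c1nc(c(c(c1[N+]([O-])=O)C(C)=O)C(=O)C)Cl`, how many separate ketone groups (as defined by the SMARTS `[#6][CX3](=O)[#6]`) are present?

2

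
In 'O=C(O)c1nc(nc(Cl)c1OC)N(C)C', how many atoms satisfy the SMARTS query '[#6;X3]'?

5

The query [#6;X3] means: any carbon (aromatic or not) with three total connections.
Check the 15 heavy atoms by environment: 2× n (aromatic, X2) → no; 4× c (aromatic, X3) → match; 1× N (X3) → no; 3× C (X4) → no; 1× Cl (X1) → no; 1× C (X3) → match; 1× O (X1) → no; 2× O (X2) → no.
Summing the matching environments: 4 + 1 = 5 matching atoms.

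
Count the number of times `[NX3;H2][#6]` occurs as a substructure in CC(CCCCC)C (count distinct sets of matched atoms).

[NX3;H2][#6] is the SMARTS for a primary amine: a trivalent nitrogen with two H attached to carbon.
No fragment in the molecule satisfies every constraint, giving 0 matches.

0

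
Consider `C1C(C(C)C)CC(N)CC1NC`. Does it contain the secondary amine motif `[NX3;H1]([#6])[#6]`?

The pattern [NX3;H1]([#6])[#6] describes a trivalent nitrogen with one H, bonded to two carbons — a secondary amine.
The molecule carries an N-methylamino group (-NHCH3), whose atoms satisfy every constraint of the query, so the pattern matches.

Yes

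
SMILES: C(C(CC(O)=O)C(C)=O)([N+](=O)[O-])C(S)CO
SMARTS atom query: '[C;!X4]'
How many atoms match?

2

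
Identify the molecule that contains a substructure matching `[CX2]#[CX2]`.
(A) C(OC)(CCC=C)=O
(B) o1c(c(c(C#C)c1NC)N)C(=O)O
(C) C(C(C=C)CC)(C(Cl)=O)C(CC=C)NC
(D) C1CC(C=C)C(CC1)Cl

B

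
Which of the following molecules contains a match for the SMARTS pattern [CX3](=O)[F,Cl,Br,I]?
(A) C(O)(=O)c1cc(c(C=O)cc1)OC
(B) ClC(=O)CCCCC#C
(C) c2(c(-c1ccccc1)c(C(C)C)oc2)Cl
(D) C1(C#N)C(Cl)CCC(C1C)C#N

[CX3](=O)[F,Cl,Br,I] describes a carbonyl carbon bonded to a halogen (an acyl halide).
(A) has a carboxylic acid group (-C(=O)OH) but the carbonyl is bonded to -OH, not to a halogen.
(B) contains an acyl chloride (-C(=O)Cl), which satisfies every atom and bond constraint.
(C) has a chloro substituent but the Cl is not on a carbonyl carbon.
(D) has a chloro substituent but the Cl is not on a carbonyl carbon.
So the answer is (B).

B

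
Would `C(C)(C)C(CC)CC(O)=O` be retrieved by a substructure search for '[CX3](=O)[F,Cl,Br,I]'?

The pattern [CX3](=O)[F,Cl,Br,I] describes a carbonyl carbon bonded to a halogen — an acyl halide.
The closest candidate here is a carboxylic acid group (-C(=O)OH), but the carbonyl is bonded to -OH, not to a halogen. No other fragment satisfies the full query, so there is no match.

No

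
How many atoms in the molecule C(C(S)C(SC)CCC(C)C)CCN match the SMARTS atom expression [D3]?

3

Check the 14 heavy atoms by environment: 5× C (D2) → no; 3× C (D3) → match; 3× C (D1) → no; 1× S (D1) → no; 1× N (D1) → no; 1× S (D2) → no.
That gives 3 matching atoms.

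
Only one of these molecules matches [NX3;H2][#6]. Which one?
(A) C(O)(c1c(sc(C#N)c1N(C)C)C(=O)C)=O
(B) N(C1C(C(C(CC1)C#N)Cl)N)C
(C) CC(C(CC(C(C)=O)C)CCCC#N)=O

B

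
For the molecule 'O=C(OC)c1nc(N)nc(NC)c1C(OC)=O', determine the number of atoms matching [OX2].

The query [OX2] means: aliphatic oxygen with two total connections — ether, hydroxyl, or ester single-bond O.
Check the 17 heavy atoms by environment: 2× n (aromatic, X2) → no; 4× c (aromatic, X3) → no; 2× N (X3) → no; 3× C (X4) → no; 2× C (X3) → no; 2× O (X1) → no; 2× O (X2) → match.
That gives 2 matching atoms.

2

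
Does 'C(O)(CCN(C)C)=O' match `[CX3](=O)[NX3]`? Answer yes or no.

The pattern [CX3](=O)[NX3] describes a carbonyl carbon bonded to a trivalent nitrogen — an amide.
The closest candidate here is a carboxylic acid group (-C(=O)OH), but the carbonyl is bonded to O, not to an NX3 nitrogen. No other fragment satisfies the full query, so there is no match.

No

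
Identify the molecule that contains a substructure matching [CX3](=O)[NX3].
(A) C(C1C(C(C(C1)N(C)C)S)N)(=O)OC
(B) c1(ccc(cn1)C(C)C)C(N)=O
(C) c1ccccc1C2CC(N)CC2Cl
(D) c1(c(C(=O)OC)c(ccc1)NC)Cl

[CX3](=O)[NX3] describes a carbonyl carbon bonded to a trivalent nitrogen (an amide).
(A) has a methyl-ester group (-C(=O)OCH3) but the carbonyl is bonded to O, not to an NX3 nitrogen.
(B) contains a primary amide (-C(=O)NH2), which satisfies every atom and bond constraint.
(C) has a primary amino group (-NH2) but the -NH2 is not attached to a carbonyl carbon.
(D) has a methyl-ester group (-C(=O)OCH3) but the carbonyl is bonded to O, not to an NX3 nitrogen.
So the answer is (B).

B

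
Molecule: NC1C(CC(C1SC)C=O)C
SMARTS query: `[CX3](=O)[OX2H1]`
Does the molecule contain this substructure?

No

The pattern [CX3](=O)[OX2H1] describes an sp2 carbon double-bonded to O and single-bonded to an -OH oxygen — a carboxylic acid.
The closest candidate here is an aldehyde (-CHO), but there is no singly-bonded oxygen on the carbonyl carbon. No other fragment satisfies the full query, so there is no match.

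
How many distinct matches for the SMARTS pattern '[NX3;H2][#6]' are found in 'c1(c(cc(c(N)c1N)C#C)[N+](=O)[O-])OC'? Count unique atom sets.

2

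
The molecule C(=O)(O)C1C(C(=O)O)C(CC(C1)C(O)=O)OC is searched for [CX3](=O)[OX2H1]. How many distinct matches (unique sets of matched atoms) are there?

3

[CX3](=O)[OX2H1] is the SMARTS for a carboxylic acid: an sp2 carbon double-bonded to O and single-bonded to an -OH oxygen.
The molecule carries 3 separate instances of a carboxylic acid group (-C(=O)OH) meeting every constraint; each maps to a distinct set of atoms, giving 3 matches.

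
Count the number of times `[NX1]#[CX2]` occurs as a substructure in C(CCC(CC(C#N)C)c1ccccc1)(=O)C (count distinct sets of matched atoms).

1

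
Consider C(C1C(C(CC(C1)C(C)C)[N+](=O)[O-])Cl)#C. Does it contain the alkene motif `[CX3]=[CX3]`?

No

The pattern [CX3]=[CX3] describes a non-aromatic C=C double bond between two sp2 carbons — an alkene.
The closest candidate here is an ethynyl group (-C#CH), but the C-C bond is a triple bond, not a double bond. No other fragment satisfies the full query, so there is no match.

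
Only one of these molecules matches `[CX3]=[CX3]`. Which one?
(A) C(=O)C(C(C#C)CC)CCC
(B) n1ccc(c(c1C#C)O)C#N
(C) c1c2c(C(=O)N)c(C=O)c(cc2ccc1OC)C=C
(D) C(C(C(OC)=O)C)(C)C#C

[CX3]=[CX3] describes a non-aromatic C=C double bond between two sp2 carbons (an alkene).
(A) has an ethynyl group (-C#CH) but the C-C bond is a triple bond, not a double bond.
(B) has an ethynyl group (-C#CH) but the C-C bond is a triple bond, not a double bond.
(C) contains a vinyl group (-CH=CH2), which satisfies every atom and bond constraint.
(D) has an ethynyl group (-C#CH) but the C-C bond is a triple bond, not a double bond.
So the answer is (C).

C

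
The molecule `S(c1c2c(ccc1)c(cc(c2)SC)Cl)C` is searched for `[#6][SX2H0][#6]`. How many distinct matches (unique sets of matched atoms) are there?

2

[#6][SX2H0][#6] is the SMARTS for a thioether: an aliphatic sulfur bridging two carbons with no H on the sulfur.
The molecule carries 2 separate instances of a methylthio ether (-SCH3) meeting every constraint; each maps to a distinct set of atoms, giving 2 matches.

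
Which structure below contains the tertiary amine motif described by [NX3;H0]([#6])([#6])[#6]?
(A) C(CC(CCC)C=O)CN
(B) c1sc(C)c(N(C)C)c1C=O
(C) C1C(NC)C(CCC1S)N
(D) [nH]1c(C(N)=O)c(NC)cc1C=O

[NX3;H0]([#6])([#6])[#6] describes a trivalent nitrogen with no H, bonded to three carbons (a tertiary amine).
(A) has a primary amino group (-NH2) but the nitrogen has H2, not H0 with three carbons.
(B) contains a dimethylamino group (-N(CH3)2), which satisfies every atom and bond constraint.
(C) has a primary amino group (-NH2) but the nitrogen has H2, not H0 with three carbons.
(D) has a primary amide (-C(=O)NH2) but the amide nitrogen has H2 and only one carbon neighbour.
So the answer is (B).

B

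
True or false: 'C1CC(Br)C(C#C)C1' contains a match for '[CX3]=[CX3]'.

False

The pattern [CX3]=[CX3] describes a non-aromatic C=C double bond between two sp2 carbons — an alkene.
The closest candidate here is an ethynyl group (-C#CH), but the C-C bond is a triple bond, not a double bond. No other fragment satisfies the full query, so there is no match.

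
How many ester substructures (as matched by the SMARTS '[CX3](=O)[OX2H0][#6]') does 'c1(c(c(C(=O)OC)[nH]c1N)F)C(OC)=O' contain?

2

[CX3](=O)[OX2H0][#6] is the SMARTS for an ester: a carbonyl carbon bonded to an oxygen that is itself bonded to carbon (no H on that O).
The molecule carries 2 separate instances of a methyl-ester group (-C(=O)OCH3) meeting every constraint; each maps to a distinct set of atoms, giving 2 matches.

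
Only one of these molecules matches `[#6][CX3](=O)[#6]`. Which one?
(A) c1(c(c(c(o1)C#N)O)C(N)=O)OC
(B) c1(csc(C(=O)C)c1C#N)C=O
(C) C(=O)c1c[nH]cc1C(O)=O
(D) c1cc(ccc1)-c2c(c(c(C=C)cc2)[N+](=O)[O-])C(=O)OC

[#6][CX3](=O)[#6] describes a carbonyl carbon (no H) flanked by two carbons (a ketone).
(A) has a primary amide (-C(=O)NH2) but one neighbour of the carbonyl carbon is N, not C.
(B) contains an acetyl/ketone group (-C(=O)CH3), which satisfies every atom and bond constraint.
(C) has a carboxylic acid group (-C(=O)OH) but one neighbour of the carbonyl carbon is O, not C.
(D) has a methyl-ester group (-C(=O)OCH3) but one neighbour of the carbonyl carbon is O, not C.
So the answer is (B).

B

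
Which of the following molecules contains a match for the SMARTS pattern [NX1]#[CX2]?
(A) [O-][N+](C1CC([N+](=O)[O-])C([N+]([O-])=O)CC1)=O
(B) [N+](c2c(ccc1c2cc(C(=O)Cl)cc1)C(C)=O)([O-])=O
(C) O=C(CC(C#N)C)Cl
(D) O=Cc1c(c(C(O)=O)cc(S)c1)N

[NX1]#[CX2] describes a nitrogen triple-bonded to a two-connected carbon (a nitrile).
(A) has a nitro group (-[N+](=O)[O-]) but there is no C#N triple bond.
(B) has a nitro group (-[N+](=O)[O-]) but there is no C#N triple bond.
(C) contains a nitrile (-C#N), which satisfies every atom and bond constraint.
(D) has a primary amino group (-NH2) but the nitrogen is NX3 (three connections), not NX1 triple-bonded.
So the answer is (C).

C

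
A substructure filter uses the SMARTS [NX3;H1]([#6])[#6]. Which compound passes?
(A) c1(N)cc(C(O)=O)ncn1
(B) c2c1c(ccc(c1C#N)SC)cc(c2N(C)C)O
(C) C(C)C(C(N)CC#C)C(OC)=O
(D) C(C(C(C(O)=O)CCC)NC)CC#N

[NX3;H1]([#6])[#6] describes a trivalent nitrogen with one H, bonded to two carbons (a secondary amine).
(A) has a primary amino group (-NH2) but the nitrogen has H2 and only one carbon neighbour.
(B) has a dimethylamino group (-N(CH3)2) but the nitrogen has H0, not H1.
(C) has a primary amino group (-NH2) but the nitrogen has H2 and only one carbon neighbour.
(D) contains an N-methylamino group (-NHCH3), which satisfies every atom and bond constraint.
So the answer is (D).

D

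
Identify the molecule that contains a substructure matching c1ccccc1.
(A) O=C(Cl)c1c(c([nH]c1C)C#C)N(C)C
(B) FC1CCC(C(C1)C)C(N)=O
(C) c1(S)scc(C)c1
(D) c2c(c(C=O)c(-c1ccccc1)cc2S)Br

D

c1ccccc1 describes six aromatic carbons in a ring (a benzene ring).
(A) has a methyl group (-CH3) but no six-membered all-carbon aromatic ring is present.
(B) has a methyl group (-CH3) but no six-membered all-carbon aromatic ring is present.
(C) has a methyl group (-CH3) but no six-membered all-carbon aromatic ring is present.
(D) contains a phenyl ring, which satisfies every atom and bond constraint.
So the answer is (D).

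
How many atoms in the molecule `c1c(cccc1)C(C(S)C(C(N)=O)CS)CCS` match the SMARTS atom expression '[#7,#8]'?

2

The query [#7,#8] means: nitrogen or oxygen (comma = OR).
Check the 18 heavy atoms by environment: 7× C → no; 3× S → no; 6× c (aromatic) → no; 1× O → match; 1× N → match.
Summing the matching environments: 1 + 1 = 2 matching atoms.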